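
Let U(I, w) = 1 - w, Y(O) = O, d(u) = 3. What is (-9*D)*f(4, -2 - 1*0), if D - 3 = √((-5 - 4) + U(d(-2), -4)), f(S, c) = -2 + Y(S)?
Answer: -54 - 36*I ≈ -54.0 - 36.0*I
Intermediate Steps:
f(S, c) = -2 + S
D = 3 + 2*I (D = 3 + √((-5 - 4) + (1 - 1*(-4))) = 3 + √(-9 + (1 + 4)) = 3 + √(-9 + 5) = 3 + √(-4) = 3 + 2*I ≈ 3.0 + 2.0*I)
(-9*D)*f(4, -2 - 1*0) = (-9*(3 + 2*I))*(-2 + 4) = (-27 - 18*I)*2 = -54 - 36*I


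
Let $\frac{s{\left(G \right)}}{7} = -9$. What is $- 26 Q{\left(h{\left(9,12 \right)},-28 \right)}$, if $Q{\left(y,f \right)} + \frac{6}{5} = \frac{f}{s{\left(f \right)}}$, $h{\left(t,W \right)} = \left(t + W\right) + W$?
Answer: $\frac{884}{45} \approx 19.644$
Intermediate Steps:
$h{\left(t,W \right)} = t + 2 W$ ($h{\left(t,W \right)} = \left(W + t\right) + W = t + 2 W$)
$s{\left(G \right)} = -63$ ($s{\left(G \right)} = 7 \left(-9\right) = -63$)
$Q{\left(y,f \right)} = - \frac{6}{5} - \frac{f}{63}$ ($Q{\left(y,f \right)} = - \frac{6}{5} + \frac{f}{-63} = - \frac{6}{5} + f \left(- \frac{1}{63}\right) = - \frac{6}{5} - \frac{f}{63}$)
$- 26 Q{\left(h{\left(9,12 \right)},-28 \right)} = - 26 \left(- \frac{6}{5} - - \frac{4}{9}\right) = - 26 \left(- \frac{6}{5} + \frac{4}{9}\right) = \left(-26\right) \left(- \frac{34}{45}\right) = \frac{884}{45}$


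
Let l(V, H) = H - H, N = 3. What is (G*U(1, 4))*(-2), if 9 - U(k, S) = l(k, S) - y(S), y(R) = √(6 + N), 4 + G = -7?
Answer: 264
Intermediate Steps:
G = -11 (G = -4 - 7 = -11)
l(V, H) = 0
y(R) = 3 (y(R) = √(6 + 3) = √9 = 3)
U(k, S) = 12 (U(k, S) = 9 - (0 - 1*3) = 9 - (0 - 3) = 9 - 1*(-3) = 9 + 3 = 12)
(G*U(1, 4))*(-2) = -11*12*(-2) = -132*(-2) = 264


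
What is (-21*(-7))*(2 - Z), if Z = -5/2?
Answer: 1323/2 ≈ 661.50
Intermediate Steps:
Z = -5/2 (Z = -5*½ = -5/2 ≈ -2.5000)
(-21*(-7))*(2 - Z) = (-21*(-7))*(2 - 1*(-5/2)) = 147*(2 + 5/2) = 147*(9/2) = 1323/2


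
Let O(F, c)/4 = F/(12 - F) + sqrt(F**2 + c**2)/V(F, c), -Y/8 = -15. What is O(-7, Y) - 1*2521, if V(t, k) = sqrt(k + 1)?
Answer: -47927/19 + 4*sqrt(14449)/11 ≈ -2478.8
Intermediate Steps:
V(t, k) = sqrt(1 + k)
Y = 120 (Y = -8*(-15) = 120)
O(F, c) = 4*F/(12 - F) + 4*sqrt(F**2 + c**2)/sqrt(1 + c) (O(F, c) = 4*(F/(12 - F) + sqrt(F**2 + c**2)/(sqrt(1 + c))) = 4*(F/(12 - F) + sqrt(F**2 + c**2)/sqrt(1 + c)) = 4*F/(12 - F) + 4*sqrt(F**2 + c**2)/sqrt(1 + c))
O(-7, Y) - 1*2521 = 4*(-12*sqrt((-7)**2 + 120**2) - 7*sqrt((-7)**2 + 120**2) - 1*(-7)*sqrt(1 + 120))/(sqrt(1 + 120)*(-12 - 7)) - 1*2521 = 4*(-12*sqrt(49 + 14400) - 7*sqrt(49 + 14400) - 1*(-7)*sqrt(121))/(sqrt(121)*(-19)) - 2521 = 4*(1/11)*(-1/19)*(-12*sqrt(14449) - 7*sqrt(14449) - 1*(-7)*11) - 2521 = 4*(1/11)*(-1/19)*(-12*sqrt(14449) - 7*sqrt(14449) + 77) - 2521 = 4*(1/11)*(-1/19)*(77 - 19*sqrt(14449)) - 2521 = (-28/19 + 4*sqrt(14449)/11) - 2521 = -47927/19 + 4*sqrt(14449)/11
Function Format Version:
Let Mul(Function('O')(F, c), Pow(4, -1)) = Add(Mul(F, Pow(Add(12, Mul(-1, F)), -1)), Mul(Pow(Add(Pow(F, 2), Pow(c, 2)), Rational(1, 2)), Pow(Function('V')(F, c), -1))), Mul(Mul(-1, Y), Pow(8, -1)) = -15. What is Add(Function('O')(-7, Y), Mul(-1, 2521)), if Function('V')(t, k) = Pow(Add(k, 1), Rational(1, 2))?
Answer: Add(Rational(-47927, 19), Mul(Rational(4, 11), Pow(14449, Rational(1, 2)))) ≈ -2478.8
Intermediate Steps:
Function('V')(t, k) = Pow(Add(1, k), Rational(1, 2))
Y = 120 (Y = Mul(-8, -15) = 120)
Function('O')(F, c) = Add(Mul(4, F, Pow(Add(12, Mul(-1, F)), -1)), Mul(4, Pow(Add(1, c), Rational(-1, 2)), Pow(Add(Pow(F, 2), Pow(c, 2)), Rational(1, 2)))) (Function('O')(F, c) = Mul(4, Add(Mul(F, Pow(Add(12, Mul(-1, F)), -1)), Mul(Pow(Add(Pow(F, 2), Pow(c, 2)), Rational(1, 2)), Pow(Pow(Add(1, c), Rational(1, 2)), -1)))) = Mul(4, Add(Mul(F, Pow(Add(12, Mul(-1, F)), -1)), Mul(Pow(Add(Pow(F, 2), Pow(c, 2)), Rational(1, 2)), Pow(Add(1, c), Rational(-1, 2))))) = Mul(4, Add(Mul(F, Pow(Add(12, Mul(-1, F)), -1)), Mul(Pow(Add(1, c), Rational(-1, 2)), Pow(Add(Pow(F, 2), Pow(c, 2)), Rational(1, 2))))) = Add(Mul(4, F, Pow(Add(12, Mul(-1, F)), -1)), Mul(4, Pow(Add(1, c), Rational(-1, 2)), Pow(Add(Pow(F, 2), Pow(c, 2)), Rational(1, 2)))))
Add(Function('O')(-7, Y), Mul(-1, 2521)) = Add(Mul(4, Pow(Add(1, 120), Rational(-1, 2)), Pow(Add(-12, -7), -1), Add(Mul(-12, Pow(Add(Pow(-7, 2), Pow(120, 2)), Rational(1, 2))), Mul(-7, Pow(Add(Pow(-7, 2), Pow(120, 2)), Rational(1, 2))), Mul(-1, -7, Pow(Add(1, 120), Rational(1, 2))))), Mul(-1, 2521)) = Add(Mul(4, Pow(121, Rational(-1, 2)), Pow(-19, -1), Add(Mul(-12, Pow(Add(49, 14400), Rational(1, 2))), Mul(-7, Pow(Add(49, 14400), Rational(1, 2))), Mul(-1, -7, Pow(121, Rational(1, 2))))), -2521) = Add(Mul(4, Rational(1, 11), Rational(-1, 19), Add(Mul(-12, Pow(14449, Rational(1, 2))), Mul(-7, Pow(14449, Rational(1, 2))), Mul(-1, -7, 11))), -2521) = Add(Mul(4, Rational(1, 11), Rational(-1, 19), Add(Mul(-12, Pow(14449, Rational(1, 2))), Mul(-7, Pow(14449, Rational(1, 2))), 77)), -2521) = Add(Mul(4, Rational(1, 11), Rational(-1, 19), Add(77, Mul(-19, Pow(14449, Rational(1, 2))))), -2521) = Add(Add(Rational(-28, 19), Mul(Rational(4, 11), Pow(14449, Rational(1, 2)))), -2521) = Add(Rational(-47927, 19), Mul(Rational(4, 11), Pow(14449, Rational(1, 2))))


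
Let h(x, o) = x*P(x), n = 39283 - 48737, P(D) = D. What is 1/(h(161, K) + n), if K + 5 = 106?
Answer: 1/16467 ≈ 6.0728e-5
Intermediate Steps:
K = 101 (K = -5 + 106 = 101)
n = -9454
h(x, o) = x² (h(x, o) = x*x = x²)
1/(h(161, K) + n) = 1/(161² - 9454) = 1/(25921 - 9454) = 1/16467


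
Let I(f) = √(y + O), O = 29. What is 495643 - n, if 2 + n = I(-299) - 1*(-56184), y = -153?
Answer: 439461 - 2*I*√31 ≈ 4.3946e+5 - 11.136*I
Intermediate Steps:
I(f) = 2*I*√31 (I(f) = √(-153 + 29) = √(-124) = 2*I*√31)
n = 56182 + 2*I*√31 (n = -2 + (2*I*√31 - 1*(-56184)) = -2 + (2*I*√31 + 56184) = -2 + (56184 + 2*I*√31) = 56182 + 2*I*√31 ≈ 56182.0 + 11.136*I)
495643 - n = 495643 - (56182 + 2*I*√31) = 495643 + (-56182 - 2*I*√31) = 439461 - 2*I*√31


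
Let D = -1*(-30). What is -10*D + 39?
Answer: -261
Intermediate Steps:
D = 30
-10*D + 39 = -10*30 + 39 = -300 + 39 = -261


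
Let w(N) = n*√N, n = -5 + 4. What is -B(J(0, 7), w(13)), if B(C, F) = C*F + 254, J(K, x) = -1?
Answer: -254 - √13 ≈ -257.61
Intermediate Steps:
n = -1
w(N) = -√N
B(C, F) = 254 + C*F
-B(J(0, 7), w(13)) = -(254 - (-1)*√13) = -(254 + √13) = -254 - √13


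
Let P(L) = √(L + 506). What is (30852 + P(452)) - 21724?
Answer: 9128 + √958 ≈ 9159.0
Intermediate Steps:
P(L) = √(506 + L)
(30852 + P(452)) - 21724 = (30852 + √(506 + 452)) - 21724 = (30852 + √958) - 21724 = 9128 + √958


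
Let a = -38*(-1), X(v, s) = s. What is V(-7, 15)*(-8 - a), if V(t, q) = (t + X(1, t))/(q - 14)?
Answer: 644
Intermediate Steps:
V(t, q) = 2*t/(-14 + q) (V(t, q) = (t + t)/(q - 14) = (2*t)/(-14 + q) = 2*t/(-14 + q))
a = 38
V(-7, 15)*(-8 - a) = (2*(-7)/(-14 + 15))*(-8 - 1*38) = (2*(-7)/1)*(-8 - 38) = (2*(-7)*1)*(-46) = -14*(-46) = 644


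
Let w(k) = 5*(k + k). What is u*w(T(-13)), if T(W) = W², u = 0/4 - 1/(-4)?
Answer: 845/2 ≈ 422.50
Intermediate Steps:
u = ¼ (u = 0*(¼) - 1*(-¼) = 0 + ¼ = ¼ ≈ 0.25000)
w(k) = 10*k (w(k) = 5*(2*k) = 10*k)
u*w(T(-13)) = (10*(-13)²)/4 = (10*169)/4 = (¼)*1690 = 845/2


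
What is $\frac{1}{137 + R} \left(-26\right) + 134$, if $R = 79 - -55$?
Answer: $\frac{36288}{271} \approx 133.9$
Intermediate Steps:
$R = 134$ ($R = 79 + 55 = 134$)
$\frac{1}{137 + R} \left(-26\right) + 134 = \frac{1}{137 + 134} \left(-26\right) + 134 = \frac{1}{271} \left(-26\right) + 134 = - \frac{26}{271} + 134 = \frac{36288}{271}$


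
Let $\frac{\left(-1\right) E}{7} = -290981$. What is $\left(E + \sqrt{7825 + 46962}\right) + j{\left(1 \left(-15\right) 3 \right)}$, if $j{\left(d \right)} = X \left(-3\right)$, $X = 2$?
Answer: $2036861 + \sqrt{54787} \approx 2.0371 \cdot 10^{6}$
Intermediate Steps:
$E = 2036867$ ($E = \left(-7\right) \left(-290981\right) = 2036867$)
$j{\left(d \right)} = -6$ ($j{\left(d \right)} = 2 \left(-3\right) = -6$)
$\left(E + \sqrt{7825 + 46962}\right) + j{\left(1 \left(-15\right) 3 \right)} = \left(2036867 + \sqrt{7825 + 46962}\right) - 6 = \left(2036867 + \sqrt{54787}\right) - 6 = 2036861 + \sqrt{54787}$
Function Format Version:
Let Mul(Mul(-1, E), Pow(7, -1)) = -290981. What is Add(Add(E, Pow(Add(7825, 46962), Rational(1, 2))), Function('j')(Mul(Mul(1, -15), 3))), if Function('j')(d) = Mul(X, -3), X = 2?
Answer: Add(2036861, Pow(54787, Rational(1, 2))) ≈ 2.0371e+6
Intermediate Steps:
E = 2036867 (E = Mul(-7, -290981) = 2036867)
Function('j')(d) = -6 (Function('j')(d) = Mul(2, -3) = -6)
Add(Add(E, Pow(Add(7825, 46962), Rational(1, 2))), Function('j')(Mul(Mul(1, -15), 3))) = Add(Add(2036867, Pow(Add(7825, 46962), Rational(1, 2))), -6) = Add(Add(2036867, Pow(54787, Rational(1, 2))), -6) = Add(2036861, Pow(54787, Rational(1, 2)))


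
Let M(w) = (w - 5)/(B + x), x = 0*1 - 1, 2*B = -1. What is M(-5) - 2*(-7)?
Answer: 62/3 ≈ 20.667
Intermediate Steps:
B = -1/2 (B = (1/2)*(-1) = -1/2 ≈ -0.50000)
x = -1 (x = 0 - 1 = -1)
M(w) = 10/3 - 2*w/3 (M(w) = (w - 5)/(-1/2 - 1) = (-5 + w)/(-3/2) = (-5 + w)*(-2/3) = 10/3 - 2*w/3)
M(-5) - 2*(-7) = (10/3 - 2/3*(-5)) - 2*(-7) = (10/3 + 10/3) + 14 = 20/3 + 14 = 62/3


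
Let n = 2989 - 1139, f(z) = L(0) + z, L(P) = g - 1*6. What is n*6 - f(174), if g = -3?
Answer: 10935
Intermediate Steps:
L(P) = -9 (L(P) = -3 - 1*6 = -3 - 6 = -9)
f(z) = -9 + z
n = 1850
n*6 - f(174) = 1850*6 - (-9 + 174) = 11100 - 1*165 = 11100 - 165 = 10935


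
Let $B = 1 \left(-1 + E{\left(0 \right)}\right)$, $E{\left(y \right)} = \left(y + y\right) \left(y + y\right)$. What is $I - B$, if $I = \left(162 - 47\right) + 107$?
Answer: $223$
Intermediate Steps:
$E{\left(y \right)} = 4 y^{2}$ ($E{\left(y \right)} = 2 y 2 y = 4 y^{2}$)
$B = -1$ ($B = 1 \left(-1 + 4 \cdot 0^{2}\right) = 1 \left(-1 + 4 \cdot 0\right) = 1 \left(-1 + 0\right) = 1 \left(-1\right) = -1$)
$I = 222$ ($I = 115 + 107 = 222$)
$I - B = 222 - -1 = 222 + 1 = 223$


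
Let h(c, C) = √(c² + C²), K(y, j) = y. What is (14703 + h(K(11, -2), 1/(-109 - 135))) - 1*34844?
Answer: -20141 + √7203857/244 ≈ -20130.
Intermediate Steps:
h(c, C) = √(C² + c²)
(14703 + h(K(11, -2), 1/(-109 - 135))) - 1*34844 = (14703 + √((1/(-109 - 135))² + 11²)) - 1*34844 = (14703 + √((1/(-244))² + 121)) - 34844 = (14703 + √((-1/244)² + 121)) - 34844 = (14703 + √(1/59536 + 121)) - 34844 = (14703 + √(7203857/59536)) - 34844 = (14703 + √7203857/244) - 34844 = -20141 + √7203857/244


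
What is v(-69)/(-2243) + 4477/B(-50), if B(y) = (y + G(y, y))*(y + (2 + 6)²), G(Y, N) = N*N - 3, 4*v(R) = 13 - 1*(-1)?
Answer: 4961004/38420347 ≈ 0.12912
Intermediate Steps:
v(R) = 7/2 (v(R) = (13 - 1*(-1))/4 = (13 + 1)/4 = (¼)*14 = 7/2)
G(Y, N) = -3 + N² (G(Y, N) = N² - 3 = -3 + N²)
B(y) = (64 + y)*(-3 + y + y²) (B(y) = (y + (-3 + y²))*(y + (2 + 6)²) = (-3 + y + y²)*(y + 8²) = (-3 + y + y²)*(y + 64) = (-3 + y + y²)*(64 + y) = (64 + y)*(-3 + y + y²))
v(-69)/(-2243) + 4477/B(-50) = (7/2)/(-2243) + 4477/(-192 + (-50)³ + 61*(-50) + 65*(-50)²) = (7/2)*(-1/2243) + 4477/(-192 - 125000 - 3050 + 65*2500) = -7/4486 + 4477/(-192 - 125000 - 3050 + 162500) = -7/4486 + 4477/34258 = 4961004/38420347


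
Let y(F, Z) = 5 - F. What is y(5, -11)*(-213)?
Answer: 0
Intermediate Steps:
y(5, -11)*(-213) = (5 - 1*5)*(-213) = (5 - 5)*(-213) = 0*(-213) = 0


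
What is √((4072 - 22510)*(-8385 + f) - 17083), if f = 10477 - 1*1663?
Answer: I*√7926985 ≈ 2815.5*I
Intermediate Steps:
f = 8814 (f = 10477 - 1663 = 8814)
√((4072 - 22510)*(-8385 + f) - 17083) = √((4072 - 22510)*(-8385 + 8814) - 17083) = √(-18438*429 - 17083) = √(-7909902 - 17083) = √(-7926985) = I*√7926985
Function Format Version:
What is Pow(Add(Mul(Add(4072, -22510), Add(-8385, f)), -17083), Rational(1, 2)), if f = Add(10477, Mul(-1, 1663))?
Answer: Mul(I, Pow(7926985, Rational(1, 2))) ≈ Mul(2815.5, I)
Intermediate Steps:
f = 8814 (f = Add(10477, -1663) = 8814)
Pow(Add(Mul(Add(4072, -22510), Add(-8385, f)), -17083), Rational(1, 2)) = Pow(Add(Mul(Add(4072, -22510), Add(-8385, 8814)), -17083), Rational(1, 2)) = Pow(Add(Mul(-18438, 429), -17083), Rational(1, 2)) = Pow(Add(-7909902, -17083), Rational(1, 2)) = Pow(-7926985, Rational(1, 2)) = Mul(I, Pow(7926985, Rational(1, 2)))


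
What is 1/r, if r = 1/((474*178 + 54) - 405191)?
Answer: -320765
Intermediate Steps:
r = -1/320765 (r = 1/((84372 + 54) - 405191) = 1/(84426 - 405191) = 1/(-320765) = -1/320765 ≈ -3.1175e-6)
1/r = 1/(-1/320765) = -320765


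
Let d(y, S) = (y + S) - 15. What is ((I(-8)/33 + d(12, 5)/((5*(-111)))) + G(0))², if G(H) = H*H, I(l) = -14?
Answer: 6822544/37271025 ≈ 0.18305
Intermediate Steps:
G(H) = H²
d(y, S) = -15 + S + y (d(y, S) = (S + y) - 15 = -15 + S + y)
((I(-8)/33 + d(12, 5)/((5*(-111)))) + G(0))² = ((-14/33 + (-15 + 5 + 12)/((5*(-111)))) + 0²)² = ((-14*1/33 + 2/(-555)) + 0)² = ((-14/33 + 2*(-1/555)) + 0)² = ((-14/33 - 2/555) + 0)² = (-2612/6105 + 0)² = (-2612/6105)² = 6822544/37271025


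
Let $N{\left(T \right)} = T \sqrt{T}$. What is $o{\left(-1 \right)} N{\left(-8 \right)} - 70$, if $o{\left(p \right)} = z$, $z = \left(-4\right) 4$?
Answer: $-70 + 256 i \sqrt{2} \approx -70.0 + 362.04 i$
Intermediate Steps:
$N{\left(T \right)} = T^{\frac{3}{2}}$
$z = -16$
$o{\left(p \right)} = -16$
$o{\left(-1 \right)} N{\left(-8 \right)} - 70 = - 16 \left(-8\right)^{\frac{3}{2}} - 70 = - 16 \left(- 16 i \sqrt{2}\right) - 70 = 256 i \sqrt{2} - 70 = -70 + 256 i \sqrt{2}$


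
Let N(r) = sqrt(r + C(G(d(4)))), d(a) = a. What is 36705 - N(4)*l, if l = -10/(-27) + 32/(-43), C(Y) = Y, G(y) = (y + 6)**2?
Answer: 36705 + 868*sqrt(26)/1161 ≈ 36709.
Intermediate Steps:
G(y) = (6 + y)**2
l = -434/1161 (l = -10*(-1/27) + 32*(-1/43) = 10/27 - 32/43 = -434/1161 ≈ -0.37382)
N(r) = sqrt(100 + r) (N(r) = sqrt(r + (6 + 4)**2) = sqrt(r + 10**2) = sqrt(r + 100) = sqrt(100 + r))
36705 - N(4)*l = 36705 - sqrt(100 + 4)*(-434)/1161 = 36705 - sqrt(104)*(-434)/1161 = 36705 - 2*sqrt(26)*(-434)/1161 = 36705 - (-868)*sqrt(26)/1161 = 36705 + 868*sqrt(26)/1161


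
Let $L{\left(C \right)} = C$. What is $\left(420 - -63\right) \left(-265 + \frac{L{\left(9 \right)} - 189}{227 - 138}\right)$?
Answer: $- \frac{11478495}{89} \approx -1.2897 \cdot 10^{5}$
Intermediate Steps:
$\left(420 - -63\right) \left(-265 + \frac{L{\left(9 \right)} - 189}{227 - 138}\right) = \left(420 - -63\right) \left(-265 + \frac{9 - 189}{227 - 138}\right) = \left(420 + 63\right) \left(-265 - \frac{180}{89}\right) = 483 \left(-265 - \frac{180}{89}\right) = 483 \left(- \frac{23765}{89}\right) = - \frac{11478495}{89}$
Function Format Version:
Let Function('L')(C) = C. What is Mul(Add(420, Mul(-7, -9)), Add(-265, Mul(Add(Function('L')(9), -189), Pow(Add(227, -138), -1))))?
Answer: Rational(-11478495, 89) ≈ -1.2897e+5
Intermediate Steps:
Mul(Add(420, Mul(-7, -9)), Add(-265, Mul(Add(Function('L')(9), -189), Pow(Add(227, -138), -1)))) = Mul(Add(420, Mul(-7, -9)), Add(-265, Mul(Add(9, -189), Pow(Add(227, -138), -1)))) = Mul(Add(420, 63), Add(-265, Mul(-180, Pow(89, -1)))) = Mul(483, Add(-265, Mul(-180, Rational(1, 89)))) = Mul(483, Add(-265, Rational(-180, 89))) = Mul(483, Rational(-23765, 89)) = Rational(-11478495, 89)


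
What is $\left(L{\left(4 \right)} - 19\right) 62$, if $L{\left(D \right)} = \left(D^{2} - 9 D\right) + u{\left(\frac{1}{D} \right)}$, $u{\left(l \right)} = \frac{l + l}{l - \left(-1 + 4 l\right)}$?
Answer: $-2294$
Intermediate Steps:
$u{\left(l \right)} = \frac{2 l}{1 - 3 l}$
$L{\left(D \right)} = D^{2} - 9 D - \frac{2}{D \left(-1 + \frac{3}{D}\right)}$ ($L{\left(D \right)} = \left(D^{2} - 9 D\right) - \frac{2}{D \left(-1 + \frac{3}{D}\right)} = D^{2} - 9 D - \frac{2}{D \left(-1 + \frac{3}{D}\right)}$)
$\left(L{\left(4 \right)} - 19\right) 62 = \left(\frac{2 + 4 \left(-9 + 4\right) \left(-3 + 4\right)}{-3 + 4} - 19\right) 62 = \left(\frac{2 + 4 \left(-5\right) 1}{1} - 19\right) 62 = \left(1 \left(2 - 20\right) - 19\right) 62 = \left(1 \left(-18\right) - 19\right) 62 = \left(-18 - 19\right) 62 = \left(-37\right) 62 = -2294$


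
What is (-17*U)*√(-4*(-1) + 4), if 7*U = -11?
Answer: 374*√2/7 ≈ 75.559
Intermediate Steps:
U = -11/7 (U = (⅐)*(-11) = -11/7 ≈ -1.5714)
(-17*U)*√(-4*(-1) + 4) = (-17*(-11/7))*√(-4*(-1) + 4) = 187*√(4 + 4)/7 = 187*√8/7 = 187*(2*√2)/7 = 374*√2/7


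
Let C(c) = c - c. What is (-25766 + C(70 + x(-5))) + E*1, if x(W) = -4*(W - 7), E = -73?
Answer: -25839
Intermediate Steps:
x(W) = 28 - 4*W (x(W) = -4*(-7 + W) = 28 - 4*W)
C(c) = 0
(-25766 + C(70 + x(-5))) + E*1 = (-25766 + 0) - 73*1 = -25766 - 73 = -25839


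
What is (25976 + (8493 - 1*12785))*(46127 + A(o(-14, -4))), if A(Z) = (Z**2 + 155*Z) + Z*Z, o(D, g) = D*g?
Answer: 1324437036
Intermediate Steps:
A(Z) = 2*Z**2 + 155*Z (A(Z) = (Z**2 + 155*Z) + Z**2 = 2*Z**2 + 155*Z)
(25976 + (8493 - 1*12785))*(46127 + A(o(-14, -4))) = (25976 + (8493 - 1*12785))*(46127 + (-14*(-4))*(155 + 2*(-14*(-4)))) = (25976 + (8493 - 12785))*(46127 + 56*(155 + 2*56)) = (25976 - 4292)*(46127 + 56*(155 + 112)) = 21684*(46127 + 56*267) = 21684*(46127 + 14952) = 21684*61079 = 1324437036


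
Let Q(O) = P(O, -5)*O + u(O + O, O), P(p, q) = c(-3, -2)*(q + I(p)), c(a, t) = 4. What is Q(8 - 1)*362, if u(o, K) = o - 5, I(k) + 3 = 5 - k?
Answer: -98102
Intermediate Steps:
I(k) = 2 - k (I(k) = -3 + (5 - k) = 2 - k)
u(o, K) = -5 + o
P(p, q) = 8 - 4*p + 4*q (P(p, q) = 4*(q + (2 - p)) = 4*(2 + q - p) = 8 - 4*p + 4*q)
Q(O) = -5 + 2*O + O*(-12 - 4*O) (Q(O) = (8 - 4*O + 4*(-5))*O + (-5 + (O + O)) = (8 - 4*O - 20)*O + (-5 + 2*O) = (-12 - 4*O)*O + (-5 + 2*O) = O*(-12 - 4*O) + (-5 + 2*O) = -5 + 2*O + O*(-12 - 4*O))
Q(8 - 1)*362 = (-5 + 2*(8 - 1) - 4*(8 - 1)*(3 + (8 - 1)))*362 = (-5 + 2*7 - 4*7*(3 + 7))*362 = (-5 + 14 - 4*7*10)*362 = (-5 + 14 - 280)*362 = -271*362 = -98102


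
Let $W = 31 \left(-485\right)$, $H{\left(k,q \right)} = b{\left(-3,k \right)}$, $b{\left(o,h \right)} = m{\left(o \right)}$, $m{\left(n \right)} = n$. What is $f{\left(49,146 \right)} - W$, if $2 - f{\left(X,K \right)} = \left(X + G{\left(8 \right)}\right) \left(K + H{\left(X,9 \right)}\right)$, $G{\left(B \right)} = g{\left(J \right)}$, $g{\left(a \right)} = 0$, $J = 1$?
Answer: $8030$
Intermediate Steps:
$G{\left(B \right)} = 0$
$b{\left(o,h \right)} = o$
$H{\left(k,q \right)} = -3$
$f{\left(X,K \right)} = 2 - X \left(-3 + K\right)$ ($f{\left(X,K \right)} = 2 - \left(X + 0\right) \left(K - 3\right) = 2 - X \left(-3 + K\right)$)
$W = -15035$
$f{\left(49,146 \right)} - W = \left(2 + 3 \cdot 49 - 146 \cdot 49\right) - -15035 = \left(2 + 147 - 7154\right) + 15035 = -7005 + 15035 = 8030$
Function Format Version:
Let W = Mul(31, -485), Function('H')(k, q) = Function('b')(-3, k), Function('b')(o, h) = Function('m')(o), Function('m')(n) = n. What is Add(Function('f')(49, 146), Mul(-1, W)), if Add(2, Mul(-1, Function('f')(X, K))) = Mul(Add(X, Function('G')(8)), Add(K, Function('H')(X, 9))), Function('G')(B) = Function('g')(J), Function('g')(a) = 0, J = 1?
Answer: 8030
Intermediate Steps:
Function('G')(B) = 0
Function('b')(o, h) = o
Function('H')(k, q) = -3
Function('f')(X, K) = Add(2, Mul(-1, X, Add(-3, K))) (Function('f')(X, K) = Add(2, Mul(-1, Mul(Add(X, 0), Add(K, -3)))) = Add(2, Mul(-1, Mul(X, Add(-3, K)))) = Add(2, Mul(-1, X, Add(-3, K))))
W = -15035
Add(Function('f')(49, 146), Mul(-1, W)) = Add(Add(2, Mul(3, 49), Mul(-1, 146, 49)), Mul(-1, -15035)) = Add(Add(2, 147, -7154), 15035) = Add(-7005, 15035) = 8030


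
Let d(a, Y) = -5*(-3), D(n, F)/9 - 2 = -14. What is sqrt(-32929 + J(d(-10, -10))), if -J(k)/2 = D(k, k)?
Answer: I*sqrt(32713) ≈ 180.87*I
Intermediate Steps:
D(n, F) = -108 (D(n, F) = 18 + 9*(-14) = 18 - 126 = -108)
d(a, Y) = 15
J(k) = 216 (J(k) = -2*(-108) = 216)
sqrt(-32929 + J(d(-10, -10))) = sqrt(-32929 + 216) = sqrt(-32713) = I*sqrt(32713)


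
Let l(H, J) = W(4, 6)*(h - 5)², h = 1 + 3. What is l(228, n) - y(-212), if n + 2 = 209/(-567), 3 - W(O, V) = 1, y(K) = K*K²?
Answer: 9528130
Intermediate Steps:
h = 4
y(K) = K³
W(O, V) = 2 (W(O, V) = 3 - 1*1 = 3 - 1 = 2)
n = -1343/567 (n = -2 + 209/(-567) = -2 + 209*(-1/567) = -2 - 209/567 = -1343/567 ≈ -2.3686)
l(H, J) = 2 (l(H, J) = 2*(4 - 5)² = 2*(-1)² = 2*1 = 2)
l(228, n) - y(-212) = 2 - 1*(-212)³ = 2 - 1*(-9528128) = 2 + 9528128 = 9528130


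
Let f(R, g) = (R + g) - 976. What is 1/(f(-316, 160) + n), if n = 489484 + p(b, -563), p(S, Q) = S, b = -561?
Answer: 1/487791 ≈ 2.0501e-6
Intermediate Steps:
f(R, g) = -976 + R + g
n = 488923 (n = 489484 - 561 = 488923)
1/(f(-316, 160) + n) = 1/((-976 - 316 + 160) + 488923) = 1/(-1132 + 488923) = 1/487791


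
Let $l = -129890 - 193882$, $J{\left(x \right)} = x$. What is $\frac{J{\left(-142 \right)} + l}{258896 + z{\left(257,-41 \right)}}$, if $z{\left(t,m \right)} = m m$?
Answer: $- \frac{323914}{260577} \approx -1.2431$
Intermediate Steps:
$z{\left(t,m \right)} = m^{2}$
$l = -323772$ ($l = -129890 - 193882 = -323772$)
$\frac{J{\left(-142 \right)} + l}{258896 + z{\left(257,-41 \right)}} = \frac{-142 - 323772}{258896 + \left(-41\right)^{2}} = - \frac{323914}{258896 + 1681} = - \frac{323914}{260577}$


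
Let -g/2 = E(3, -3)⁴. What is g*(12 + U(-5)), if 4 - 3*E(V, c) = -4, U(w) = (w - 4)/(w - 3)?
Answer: -35840/27 ≈ -1327.4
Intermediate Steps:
U(w) = (-4 + w)/(-3 + w)
E(V, c) = 8/3 (E(V, c) = 4/3 - ⅓*(-4) = 4/3 + 4/3 = 8/3)
g = -8192/81 (g = -2*(8/3)⁴ = -2*4096/81 = -8192/81 ≈ -101.14)
g*(12 + U(-5)) = -8192*(12 + (-4 - 5)/(-3 - 5))/81 = -8192*(12 - 9/(-8))/81 = -8192*(12 - ⅛*(-9))/81 = -8192*(12 + 9/8)/81 = -8192/81*105/8 = -35840/27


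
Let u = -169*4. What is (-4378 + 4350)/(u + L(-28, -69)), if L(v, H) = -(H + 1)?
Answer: 7/152 ≈ 0.046053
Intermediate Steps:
u = -676
L(v, H) = -1 - H (L(v, H) = -(1 + H) = -1 - H)
(-4378 + 4350)/(u + L(-28, -69)) = (-4378 + 4350)/(-676 + (-1 - 1*(-69))) = -28/(-676 + (-1 + 69)) = -28/(-676 + 68) = -28/(-608) = -28*(-1/608) = 7/152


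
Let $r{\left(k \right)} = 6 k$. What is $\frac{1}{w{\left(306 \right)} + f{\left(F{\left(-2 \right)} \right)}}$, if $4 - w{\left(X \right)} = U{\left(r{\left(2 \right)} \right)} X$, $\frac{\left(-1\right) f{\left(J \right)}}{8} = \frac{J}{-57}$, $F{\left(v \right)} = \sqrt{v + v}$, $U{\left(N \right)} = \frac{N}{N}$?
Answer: $- \frac{490599}{148161026} - \frac{228 i}{74080513} \approx -0.0033113 - 3.0777 \cdot 10^{-6} i$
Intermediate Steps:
$U{\left(N \right)} = 1$
$F{\left(v \right)} = \sqrt{2} \sqrt{v}$ ($F{\left(v \right)} = \sqrt{2 v} = \sqrt{2} \sqrt{v}$)
$f{\left(J \right)} = \frac{8 J}{57}$ ($f{\left(J \right)} = - 8 \frac{J}{-57} = - 8 J \left(- \frac{1}{57}\right) = - 8 \left(- \frac{J}{57}\right) = \frac{8 J}{57}$)
$w{\left(X \right)} = 4 - X$ ($w{\left(X \right)} = 4 - 1 X = 4 - X$)
$\frac{1}{w{\left(306 \right)} + f{\left(F{\left(-2 \right)} \right)}} = \frac{1}{\left(4 - 306\right) + \frac{8 \sqrt{2} \sqrt{-2}}{57}} = \frac{1}{\left(4 - 306\right) + \frac{8 \sqrt{2} i \sqrt{2}}{57}} = \frac{1}{-302 + \frac{8 \cdot 2 i}{57}} = \frac{1}{-302 + \frac{16 i}{57}} = \frac{3249 \left(-302 - \frac{16 i}{57}\right)}{296322052}$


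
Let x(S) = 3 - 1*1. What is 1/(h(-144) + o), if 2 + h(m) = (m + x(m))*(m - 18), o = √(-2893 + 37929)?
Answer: 11501/264528484 - √8759/264528484 ≈ 4.3124e-5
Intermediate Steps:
o = 2*√8759 (o = √35036 = 2*√8759 ≈ 187.18)
x(S) = 2 (x(S) = 3 - 1 = 2)
h(m) = -2 + (-18 + m)*(2 + m) (h(m) = -2 + (m + 2)*(m - 18) = -2 + (2 + m)*(-18 + m) = -2 + (-18 + m)*(2 + m))
1/(h(-144) + o) = 1/((-38 + (-144)² - 16*(-144)) + 2*√8759) = 1/((-38 + 20736 + 2304) + 2*√8759) = 1/(23002 + 2*√8759)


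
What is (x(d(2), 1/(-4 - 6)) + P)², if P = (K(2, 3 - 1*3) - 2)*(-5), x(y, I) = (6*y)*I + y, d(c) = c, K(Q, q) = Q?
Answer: 16/25 ≈ 0.64000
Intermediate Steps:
x(y, I) = y + 6*I*y (x(y, I) = 6*I*y + y = y + 6*I*y)
P = 0 (P = (2 - 2)*(-5) = 0*(-5) = 0)
(x(d(2), 1/(-4 - 6)) + P)² = (2*(1 + 6/(-4 - 6)) + 0)² = (2*(1 + 6/(-10)) + 0)² = (2*(1 + 6*(-⅒)) + 0)² = (2*(1 - ⅗) + 0)² = (2*(⅖) + 0)² = (⅘ + 0)² = (⅘)² = 16/25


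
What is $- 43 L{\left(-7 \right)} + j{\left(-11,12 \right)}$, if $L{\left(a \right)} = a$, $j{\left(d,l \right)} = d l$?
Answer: $169$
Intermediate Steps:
$- 43 L{\left(-7 \right)} + j{\left(-11,12 \right)} = \left(-43\right) \left(-7\right) - 132 = 301 - 132 = 169$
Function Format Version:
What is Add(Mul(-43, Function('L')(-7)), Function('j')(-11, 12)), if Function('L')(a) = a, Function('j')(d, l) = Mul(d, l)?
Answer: 169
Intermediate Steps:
Add(Mul(-43, Function('L')(-7)), Function('j')(-11, 12)) = Add(Mul(-43, -7), Mul(-11, 12)) = Add(301, -132) = 169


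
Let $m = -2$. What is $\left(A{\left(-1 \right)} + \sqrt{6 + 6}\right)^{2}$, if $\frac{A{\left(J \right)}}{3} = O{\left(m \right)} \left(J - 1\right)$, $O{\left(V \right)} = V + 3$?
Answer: $48 - 24 \sqrt{3} \approx 6.4308$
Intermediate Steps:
$O{\left(V \right)} = 3 + V$
$A{\left(J \right)} = -3 + 3 J$ ($A{\left(J \right)} = 3 \left(3 - 2\right) \left(J - 1\right) = 3 \cdot 1 \left(-1 + J\right) = 3 \left(-1 + J\right) = -3 + 3 J$)
$\left(A{\left(-1 \right)} + \sqrt{6 + 6}\right)^{2} = \left(\left(-3 + 3 \left(-1\right)\right) + \sqrt{6 + 6}\right)^{2} = \left(\left(-3 - 3\right) + \sqrt{12}\right)^{2} = \left(-6 + 2 \sqrt{3}\right)^{2}$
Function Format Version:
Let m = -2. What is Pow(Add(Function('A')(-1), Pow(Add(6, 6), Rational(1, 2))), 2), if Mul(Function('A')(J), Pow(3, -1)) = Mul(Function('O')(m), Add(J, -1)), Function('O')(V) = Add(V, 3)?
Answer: Add(48, Mul(-24, Pow(3, Rational(1, 2)))) ≈ 6.4308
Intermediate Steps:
Function('O')(V) = Add(3, V)
Function('A')(J) = Add(-3, Mul(3, J)) (Function('A')(J) = Mul(3, Mul(Add(3, -2), Add(J, -1))) = Mul(3, Mul(1, Add(-1, J))) = Mul(3, Add(-1, J)) = Add(-3, Mul(3, J)))
Pow(Add(Function('A')(-1), Pow(Add(6, 6), Rational(1, 2))), 2) = Pow(Add(Add(-3, Mul(3, -1)), Pow(Add(6, 6), Rational(1, 2))), 2) = Pow(Add(Add(-3, -3), Pow(12, Rational(1, 2))), 2) = Pow(Add(-6, Mul(2, Pow(3, Rational(1, 2)))), 2)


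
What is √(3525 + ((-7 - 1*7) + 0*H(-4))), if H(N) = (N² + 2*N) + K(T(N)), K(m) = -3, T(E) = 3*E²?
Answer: √3511 ≈ 59.254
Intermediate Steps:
H(N) = -3 + N² + 2*N (H(N) = (N² + 2*N) - 3 = -3 + N² + 2*N)
√(3525 + ((-7 - 1*7) + 0*H(-4))) = √(3525 + ((-7 - 1*7) + 0*(-3 + (-4)² + 2*(-4)))) = √(3525 + ((-7 - 7) + 0*(-3 + 16 - 8))) = √(3525 + (-14 + 0*5)) = √(3525 + (-14 + 0)) = √(3525 - 14) = √3511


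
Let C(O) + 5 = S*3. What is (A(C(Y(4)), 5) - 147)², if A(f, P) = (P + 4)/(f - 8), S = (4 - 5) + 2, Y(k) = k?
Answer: 2187441/100 ≈ 21874.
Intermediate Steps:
S = 1 (S = -1 + 2 = 1)
C(O) = -2 (C(O) = -5 + 1*3 = -5 + 3 = -2)
A(f, P) = (4 + P)/(-8 + f)
(A(C(Y(4)), 5) - 147)² = ((4 + 5)/(-8 - 2) - 147)² = (9/(-10) - 147)² = (-⅒*9 - 147)² = (-9/10 - 147)² = (-1479/10)² = 2187441/100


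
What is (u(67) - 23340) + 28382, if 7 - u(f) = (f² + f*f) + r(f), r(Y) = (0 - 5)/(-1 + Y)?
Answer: -259309/66 ≈ -3928.9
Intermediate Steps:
r(Y) = -5/(-1 + Y)
u(f) = 7 - 2*f² + 5/(-1 + f) (u(f) = 7 - ((f² + f*f) - 5/(-1 + f)) = 7 - ((f² + f²) - 5/(-1 + f)) = 7 - (2*f² - 5/(-1 + f)) = 7 - (-5/(-1 + f) + 2*f²) = 7 + (-2*f² + 5/(-1 + f)) = 7 - 2*f² + 5/(-1 + f))
(u(67) - 23340) + 28382 = ((5 + (-1 + 67)*(7 - 2*67²))/(-1 + 67) - 23340) + 28382 = ((5 + 66*(7 - 2*4489))/66 - 23340) + 28382 = ((5 + 66*(7 - 8978))/66 - 23340) + 28382 = ((5 + 66*(-8971))/66 - 23340) + 28382 = ((5 - 592086)/66 - 23340) + 28382 = ((1/66)*(-592081) - 23340) + 28382 = (-592081/66 - 23340) + 28382 = -2132521/66 + 28382 = -259309/66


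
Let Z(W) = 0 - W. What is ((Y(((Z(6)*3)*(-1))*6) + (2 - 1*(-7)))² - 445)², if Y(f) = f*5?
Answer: 90574513936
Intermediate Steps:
Z(W) = -W
Y(f) = 5*f
((Y(((Z(6)*3)*(-1))*6) + (2 - 1*(-7)))² - 445)² = ((5*(((-1*6*3)*(-1))*6) + (2 - 1*(-7)))² - 445)² = ((5*((-6*3*(-1))*6) + (2 + 7))² - 445)² = ((5*(-18*(-1)*6) + 9)² - 445)² = ((5*(18*6) + 9)² - 445)² = ((5*108 + 9)² - 445)² = ((540 + 9)² - 445)² = (549² - 445)² = (301401 - 445)² = 300956² = 90574513936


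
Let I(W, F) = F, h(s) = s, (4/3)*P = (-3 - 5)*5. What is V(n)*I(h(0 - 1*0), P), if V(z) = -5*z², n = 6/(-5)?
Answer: 216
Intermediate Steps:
P = -30 (P = 3*((-3 - 5)*5)/4 = 3*(-8*5)/4 = (¾)*(-40) = -30)
n = -6/5 (n = 6*(-⅕) = -6/5 ≈ -1.2000)
V(n)*I(h(0 - 1*0), P) = -5*(-6/5)²*(-30) = -5*36/25*(-30) = -36/5*(-30) = 216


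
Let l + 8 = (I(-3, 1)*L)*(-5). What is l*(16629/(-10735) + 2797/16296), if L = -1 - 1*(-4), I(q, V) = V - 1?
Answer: 240960389/21867195 ≈ 11.019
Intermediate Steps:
I(q, V) = -1 + V
L = 3 (L = -1 + 4 = 3)
l = -8 (l = -8 + ((-1 + 1)*3)*(-5) = -8 + (0*3)*(-5) = -8 + 0*(-5) = -8 + 0 = -8)
l*(16629/(-10735) + 2797/16296) = -8*(16629/(-10735) + 2797/16296) = -8*(16629*(-1/10735) + 2797*(1/16296)) = -8*(-16629/10735 + 2797/16296) = -8*(-240960389/174937560) = 240960389/21867195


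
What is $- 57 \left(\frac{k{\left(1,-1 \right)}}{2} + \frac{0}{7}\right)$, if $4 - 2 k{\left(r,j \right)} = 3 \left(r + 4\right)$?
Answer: $\frac{627}{4} \approx 156.75$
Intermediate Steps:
$k{\left(r,j \right)} = -4 - \frac{3 r}{2}$ ($k{\left(r,j \right)} = 2 - \frac{3 \left(r + 4\right)}{2} = 2 - \frac{3 \left(4 + r\right)}{2} = 2 - \frac{12 + 3 r}{2} = 2 - \left(6 + \frac{3 r}{2}\right) = -4 - \frac{3 r}{2}$)
$- 57 \left(\frac{k{\left(1,-1 \right)}}{2} + \frac{0}{7}\right) = - 57 \left(\frac{-4 - \frac{3}{2}}{2} + \frac{0}{7}\right) = - 57 \left(\left(-4 - \frac{3}{2}\right) \frac{1}{2} + 0 \cdot \frac{1}{7}\right) = - 57 \left(\left(- \frac{11}{2}\right) \frac{1}{2} + 0\right) = - 57 \left(- \frac{11}{4} + 0\right) = \left(-57\right) \left(- \frac{11}{4}\right) = \frac{627}{4}$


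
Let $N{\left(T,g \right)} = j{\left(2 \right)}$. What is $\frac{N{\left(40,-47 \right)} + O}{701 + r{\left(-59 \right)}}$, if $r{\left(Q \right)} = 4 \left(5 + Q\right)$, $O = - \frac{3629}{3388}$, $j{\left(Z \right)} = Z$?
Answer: $\frac{3147}{1643180} \approx 0.0019152$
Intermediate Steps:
$N{\left(T,g \right)} = 2$
$O = - \frac{3629}{3388}$ ($O = \left(-3629\right) \frac{1}{3388} = - \frac{3629}{3388} \approx -1.0711$)
$r{\left(Q \right)} = 20 + 4 Q$
$\frac{N{\left(40,-47 \right)} + O}{701 + r{\left(-59 \right)}} = \frac{2 - \frac{3629}{3388}}{701 + \left(20 + 4 \left(-59\right)\right)} = \frac{3147}{3388 \left(701 + \left(20 - 236\right)\right)} = \frac{3147}{3388 \left(701 - 216\right)} = \frac{3147}{3388 \cdot 485} = \frac{3147}{3388} \cdot \frac{1}{485} = \frac{3147}{1643180}$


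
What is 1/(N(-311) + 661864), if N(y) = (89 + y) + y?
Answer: 1/661331 ≈ 1.5121e-6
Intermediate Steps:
N(y) = 89 + 2*y
1/(N(-311) + 661864) = 1/((89 + 2*(-311)) + 661864) = 1/((89 - 622) + 661864) = 1/(-533 + 661864) = 1/661331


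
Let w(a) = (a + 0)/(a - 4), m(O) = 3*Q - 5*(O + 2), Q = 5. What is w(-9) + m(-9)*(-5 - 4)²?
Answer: 52659/13 ≈ 4050.7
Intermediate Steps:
m(O) = 5 - 5*O (m(O) = 3*5 - 5*(O + 2) = 15 - 5*(2 + O) = 15 + (-10 - 5*O) = 5 - 5*O)
w(a) = a/(-4 + a)
w(-9) + m(-9)*(-5 - 4)² = -9/(-4 - 9) + (5 - 5*(-9))*(-5 - 4)² = -9/(-13) + (5 + 45)*(-9)² = -9*(-1/13) + 50*81 = 9/13 + 4050 = 52659/13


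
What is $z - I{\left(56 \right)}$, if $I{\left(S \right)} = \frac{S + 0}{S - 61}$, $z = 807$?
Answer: $\frac{4091}{5} \approx 818.2$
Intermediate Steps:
$I{\left(S \right)} = \frac{S}{-61 + S}$
$z - I{\left(56 \right)} = 807 - \frac{56}{-61 + 56} = 807 - \frac{56}{-5} = 807 - 56 \left(- \frac{1}{5}\right) = 807 - - \frac{56}{5} = 807 + \frac{56}{5} = \frac{4091}{5}$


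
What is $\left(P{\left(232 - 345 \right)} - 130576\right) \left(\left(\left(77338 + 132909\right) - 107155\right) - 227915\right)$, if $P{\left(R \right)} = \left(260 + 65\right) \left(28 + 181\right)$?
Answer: $7820285773$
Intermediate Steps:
$P{\left(R \right)} = 67925$ ($P{\left(R \right)} = 325 \cdot 209 = 67925$)
$\left(P{\left(232 - 345 \right)} - 130576\right) \left(\left(\left(77338 + 132909\right) - 107155\right) - 227915\right) = \left(67925 - 130576\right) \left(\left(\left(77338 + 132909\right) - 107155\right) - 227915\right) = - 62651 \left(\left(210247 - 107155\right) - 227915\right) = - 62651 \left(103092 - 227915\right) = \left(-62651\right) \left(-124823\right) = 7820285773$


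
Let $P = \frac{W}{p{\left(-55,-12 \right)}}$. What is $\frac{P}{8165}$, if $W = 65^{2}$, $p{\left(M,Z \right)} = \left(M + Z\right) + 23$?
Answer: $- \frac{845}{71852} \approx -0.01176$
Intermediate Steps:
$p{\left(M,Z \right)} = 23 + M + Z$
$W = 4225$
$P = - \frac{4225}{44}$ ($P = \frac{4225}{23 - 55 - 12} = \frac{4225}{-44} = 4225 \left(- \frac{1}{44}\right) = - \frac{4225}{44} \approx -96.023$)
$\frac{P}{8165} = - \frac{4225}{44 \cdot 8165} = \left(- \frac{4225}{44}\right) \frac{1}{8165} = - \frac{845}{71852}$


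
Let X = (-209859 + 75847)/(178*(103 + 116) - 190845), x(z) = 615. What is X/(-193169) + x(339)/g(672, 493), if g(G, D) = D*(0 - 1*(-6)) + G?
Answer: 1202711746823/7099124170974 ≈ 0.16942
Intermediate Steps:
g(G, D) = G + 6*D (g(G, D) = D*(0 + 6) + G = D*6 + G = 6*D + G = G + 6*D)
X = 134012/151863 (X = -134012/(178*219 - 190845) = -134012/(38982 - 190845) = -134012/(-151863) = -134012*(-1/151863) = 134012/151863 ≈ 0.88245)
X/(-193169) + x(339)/g(672, 493) = (134012/151863)/(-193169) + 615/(672 + 6*493) = (134012/151863)*(-1/193169) + 615/(672 + 2958) = -134012/29335223847 + 615/3630 = -134012/29335223847 + 615*(1/3630) = -134012/29335223847 + 41/242 = 1202711746823/7099124170974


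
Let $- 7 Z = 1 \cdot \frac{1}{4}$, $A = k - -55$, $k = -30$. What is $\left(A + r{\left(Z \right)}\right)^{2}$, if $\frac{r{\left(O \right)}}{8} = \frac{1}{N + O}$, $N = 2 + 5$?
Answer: $\frac{25999801}{38025} \approx 683.76$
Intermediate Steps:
$N = 7$
$A = 25$ ($A = -30 - -55 = -30 + 55 = 25$)
$Z = - \frac{1}{28}$ ($Z = - \frac{1 \cdot \frac{1}{4}}{7} = \left(- \frac{1}{7}\right) \frac{1}{4} = - \frac{1}{28} \approx -0.035714$)
$r{\left(O \right)} = \frac{8}{7 + O}$
$\left(A + r{\left(Z \right)}\right)^{2} = \left(25 + \frac{8}{7 - \frac{1}{28}}\right)^{2} = \left(25 + \frac{8}{\frac{195}{28}}\right)^{2} = \left(25 + 8 \cdot \frac{28}{195}\right)^{2} = \left(25 + \frac{224}{195}\right)^{2} = \left(\frac{5099}{195}\right)^{2} = \frac{25999801}{38025}$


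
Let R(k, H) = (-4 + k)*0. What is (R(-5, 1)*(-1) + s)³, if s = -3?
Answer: -27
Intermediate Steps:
R(k, H) = 0
(R(-5, 1)*(-1) + s)³ = (0*(-1) - 3)³ = (0 - 3)³ = (-3)³ = -27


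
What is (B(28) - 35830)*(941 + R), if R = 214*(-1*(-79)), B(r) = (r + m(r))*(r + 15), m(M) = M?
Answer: -596482434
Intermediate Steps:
B(r) = 2*r*(15 + r) (B(r) = (r + r)*(r + 15) = (2*r)*(15 + r) = 2*r*(15 + r))
R = 16906 (R = 214*79 = 16906)
(B(28) - 35830)*(941 + R) = (2*28*(15 + 28) - 35830)*(941 + 16906) = (2*28*43 - 35830)*17847 = (2408 - 35830)*17847 = -33422*17847 = -596482434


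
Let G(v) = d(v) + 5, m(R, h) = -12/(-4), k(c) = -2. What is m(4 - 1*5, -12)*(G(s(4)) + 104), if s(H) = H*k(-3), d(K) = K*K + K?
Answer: 495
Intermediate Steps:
d(K) = K + K² (d(K) = K² + K = K + K²)
m(R, h) = 3 (m(R, h) = -12*(-¼) = 3)
s(H) = -2*H (s(H) = H*(-2) = -2*H)
G(v) = 5 + v*(1 + v) (G(v) = v*(1 + v) + 5 = 5 + v*(1 + v))
m(4 - 1*5, -12)*(G(s(4)) + 104) = 3*((5 + (-2*4)*(1 - 2*4)) + 104) = 3*((5 - 8*(1 - 8)) + 104) = 3*((5 - 8*(-7)) + 104) = 3*((5 + 56) + 104) = 3*(61 + 104) = 3*165 = 495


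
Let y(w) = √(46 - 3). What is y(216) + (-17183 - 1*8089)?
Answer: -25272 + √43 ≈ -25265.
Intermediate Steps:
y(w) = √43
y(216) + (-17183 - 1*8089) = √43 + (-17183 - 1*8089) = √43 + (-17183 - 8089) = √43 - 25272 = -25272 + √43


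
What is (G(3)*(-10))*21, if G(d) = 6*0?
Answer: 0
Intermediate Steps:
G(d) = 0
(G(3)*(-10))*21 = (0*(-10))*21 = 0*21 = 0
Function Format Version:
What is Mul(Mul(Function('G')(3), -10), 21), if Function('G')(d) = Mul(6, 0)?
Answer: 0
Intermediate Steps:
Function('G')(d) = 0
Mul(Mul(Function('G')(3), -10), 21) = Mul(Mul(0, -10), 21) = Mul(0, 21) = 0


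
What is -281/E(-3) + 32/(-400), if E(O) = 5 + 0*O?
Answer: -1407/25 ≈ -56.280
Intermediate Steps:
E(O) = 5 (E(O) = 5 + 0 = 5)
-281/E(-3) + 32/(-400) = -281/5 + 32/(-400) = -281*1/5 + 32*(-1/400) = -281/5 - 2/25 = -1407/25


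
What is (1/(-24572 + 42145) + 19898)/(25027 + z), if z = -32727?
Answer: -69933511/27062420 ≈ -2.5842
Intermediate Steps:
(1/(-24572 + 42145) + 19898)/(25027 + z) = (1/(-24572 + 42145) + 19898)/(25027 - 32727) = (1/17573 + 19898)/(-7700) = (1/17573 + 19898)*(-1/7700) = (349667555/17573)*(-1/7700) = -69933511/27062420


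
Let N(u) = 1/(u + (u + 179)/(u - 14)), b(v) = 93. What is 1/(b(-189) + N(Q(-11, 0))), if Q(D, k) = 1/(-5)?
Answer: 4541/421958 ≈ 0.010762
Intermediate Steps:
Q(D, k) = -⅕
N(u) = 1/(u + (179 + u)/(-14 + u))
1/(b(-189) + N(Q(-11, 0))) = 1/(93 + (-14 - ⅕)/(179 + (-⅕)² - 13*(-⅕))) = 1/(93 - 71/5/(179 + 1/25 + 13/5)) = 1/(93 - 71/5/(4541/25)) = 1/(93 + (25/4541)*(-71/5)) = 1/(93 - 355/4541) = 1/(421958/4541) = 4541/421958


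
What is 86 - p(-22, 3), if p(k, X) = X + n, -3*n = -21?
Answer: 76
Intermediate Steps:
n = 7 (n = -⅓*(-21) = 7)
p(k, X) = 7 + X (p(k, X) = X + 7 = 7 + X)
86 - p(-22, 3) = 86 - (7 + 3) = 86 - 1*10 = 86 - 10 = 76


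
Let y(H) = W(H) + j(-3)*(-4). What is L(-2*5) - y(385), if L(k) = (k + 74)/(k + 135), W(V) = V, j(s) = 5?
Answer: -45561/125 ≈ -364.49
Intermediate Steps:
y(H) = -20 + H (y(H) = H + 5*(-4) = H - 20 = -20 + H)
L(k) = (74 + k)/(135 + k)
L(-2*5) - y(385) = (74 - 2*5)/(135 - 2*5) - (-20 + 385) = (74 - 10)/(135 - 10) - 1*365 = 64/125 - 365 = -45561/125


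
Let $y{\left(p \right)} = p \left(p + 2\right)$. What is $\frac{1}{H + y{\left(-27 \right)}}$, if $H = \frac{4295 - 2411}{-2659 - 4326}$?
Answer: $\frac{6985}{4712991} \approx 0.0014821$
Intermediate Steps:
$H = - \frac{1884}{6985}$ ($H = \frac{1884}{-6985} = 1884 \left(- \frac{1}{6985}\right) = - \frac{1884}{6985} \approx -0.26972$)
$y{\left(p \right)} = p \left(2 + p\right)$
$\frac{1}{H + y{\left(-27 \right)}} = \frac{1}{- \frac{1884}{6985} - 27 \left(2 - 27\right)} = \frac{1}{- \frac{1884}{6985} - -675} = \frac{1}{- \frac{1884}{6985} + 675} = \frac{1}{\frac{4712991}{6985}} = \frac{6985}{4712991}$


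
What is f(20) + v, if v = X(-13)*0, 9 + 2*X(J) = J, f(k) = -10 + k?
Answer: 10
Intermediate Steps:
X(J) = -9/2 + J/2
v = 0 (v = (-9/2 + (½)*(-13))*0 = (-9/2 - 13/2)*0 = -11*0 = 0)
f(20) + v = (-10 + 20) + 0 = 10 + 0 = 10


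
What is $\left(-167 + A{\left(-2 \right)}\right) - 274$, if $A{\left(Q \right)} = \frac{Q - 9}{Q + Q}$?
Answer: $- \frac{1753}{4} \approx -438.25$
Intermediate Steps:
$A{\left(Q \right)} = \frac{-9 + Q}{2 Q}$
$\left(-167 + A{\left(-2 \right)}\right) - 274 = \left(-167 + \frac{-9 - 2}{2 \left(-2\right)}\right) - 274 = \left(-167 + \frac{1}{2} \left(- \frac{1}{2}\right) \left(-11\right)\right) - 274 = \left(-167 + \frac{11}{4}\right) - 274 = - \frac{657}{4} - 274 = - \frac{1753}{4}$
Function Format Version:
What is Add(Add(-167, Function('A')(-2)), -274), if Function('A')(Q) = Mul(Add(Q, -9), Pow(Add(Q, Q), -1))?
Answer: Rational(-1753, 4) ≈ -438.25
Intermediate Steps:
Function('A')(Q) = Mul(Rational(1, 2), Pow(Q, -1), Add(-9, Q)) (Function('A')(Q) = Mul(Add(-9, Q), Pow(Mul(2, Q), -1)) = Mul(Add(-9, Q), Mul(Rational(1, 2), Pow(Q, -1))) = Mul(Rational(1, 2), Pow(Q, -1), Add(-9, Q)))
Add(Add(-167, Function('A')(-2)), -274) = Add(Add(-167, Mul(Rational(1, 2), Pow(-2, -1), Add(-9, -2))), -274) = Add(Add(-167, Mul(Rational(1, 2), Rational(-1, 2), -11)), -274) = Add(Add(-167, Rational(11, 4)), -274) = Add(Rational(-657, 4), -274) = Rational(-1753, 4)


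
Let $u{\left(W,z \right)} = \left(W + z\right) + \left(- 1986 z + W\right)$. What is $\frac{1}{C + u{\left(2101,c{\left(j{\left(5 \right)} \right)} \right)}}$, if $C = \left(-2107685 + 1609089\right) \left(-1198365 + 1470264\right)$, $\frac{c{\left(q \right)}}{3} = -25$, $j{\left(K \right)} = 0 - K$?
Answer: $- \frac{1}{135567600727} \approx -7.3764 \cdot 10^{-12}$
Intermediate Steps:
$j{\left(K \right)} = - K$
$c{\left(q \right)} = -75$ ($c{\left(q \right)} = 3 \left(-25\right) = -75$)
$u{\left(W,z \right)} = - 1985 z + 2 W$ ($u{\left(W,z \right)} = \left(W + z\right) + \left(W - 1986 z\right) = - 1985 z + 2 W$)
$C = -135567753804$ ($C = \left(-498596\right) 271899 = -135567753804$)
$\frac{1}{C + u{\left(2101,c{\left(j{\left(5 \right)} \right)} \right)}} = \frac{1}{-135567753804 + \left(\left(-1985\right) \left(-75\right) + 2 \cdot 2101\right)} = \frac{1}{-135567753804 + \left(148875 + 4202\right)} = \frac{1}{-135567753804 + 153077} = \frac{1}{-135567600727} = - \frac{1}{135567600727}$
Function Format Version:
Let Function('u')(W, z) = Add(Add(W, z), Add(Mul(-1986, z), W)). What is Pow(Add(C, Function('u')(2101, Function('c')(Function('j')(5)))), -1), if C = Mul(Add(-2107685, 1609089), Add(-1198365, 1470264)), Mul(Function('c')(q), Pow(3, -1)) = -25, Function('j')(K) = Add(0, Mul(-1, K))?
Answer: Rational(-1, 135567600727) ≈ -7.3764e-12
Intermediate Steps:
Function('j')(K) = Mul(-1, K)
Function('c')(q) = -75 (Function('c')(q) = Mul(3, -25) = -75)
Function('u')(W, z) = Add(Mul(-1985, z), Mul(2, W)) (Function('u')(W, z) = Add(Add(W, z), Add(W, Mul(-1986, z))) = Add(Mul(-1985, z), Mul(2, W)))
C = -135567753804 (C = Mul(-498596, 271899) = -135567753804)
Pow(Add(C, Function('u')(2101, Function('c')(Function('j')(5)))), -1) = Pow(Add(-135567753804, Add(Mul(-1985, -75), Mul(2, 2101))), -1) = Pow(Add(-135567753804, Add(148875, 4202)), -1) = Pow(Add(-135567753804, 153077), -1) = Pow(-135567600727, -1) = Rational(-1, 135567600727)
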